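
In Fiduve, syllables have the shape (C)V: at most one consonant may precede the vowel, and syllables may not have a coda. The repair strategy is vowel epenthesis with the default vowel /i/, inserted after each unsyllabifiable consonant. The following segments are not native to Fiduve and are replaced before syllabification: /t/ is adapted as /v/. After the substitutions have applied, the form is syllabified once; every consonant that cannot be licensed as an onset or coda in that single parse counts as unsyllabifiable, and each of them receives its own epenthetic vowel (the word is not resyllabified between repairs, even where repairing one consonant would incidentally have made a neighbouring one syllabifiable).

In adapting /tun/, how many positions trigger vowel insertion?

1

After substitution the input is /vun/.
The unsyllabifiable consonants are /n/; each receives one epenthetic vowel.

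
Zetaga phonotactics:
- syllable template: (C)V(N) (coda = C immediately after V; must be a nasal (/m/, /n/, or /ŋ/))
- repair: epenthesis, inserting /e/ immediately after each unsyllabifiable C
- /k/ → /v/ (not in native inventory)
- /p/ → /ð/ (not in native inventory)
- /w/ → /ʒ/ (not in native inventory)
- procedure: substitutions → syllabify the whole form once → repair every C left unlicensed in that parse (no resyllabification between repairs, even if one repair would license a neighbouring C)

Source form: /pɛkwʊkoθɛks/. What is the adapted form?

ðɛveʒʊvoθɛvese

Substitution: /p/ → /ð/, /k/ → /v/, /w/ → /ʒ/, giving /ðɛvʒʊvoθɛvs/.
Syllabifying with onset maximization leaves /v/, /v/, /s/ stranded (only a nasal (/m/, /n/, or /ŋ/) is licensed in coda position; onsets are limited to one consonant).
Inserting the epenthetic vowel yields /v/ → /ve/, /v/ → /ve/, /s/ → /se/.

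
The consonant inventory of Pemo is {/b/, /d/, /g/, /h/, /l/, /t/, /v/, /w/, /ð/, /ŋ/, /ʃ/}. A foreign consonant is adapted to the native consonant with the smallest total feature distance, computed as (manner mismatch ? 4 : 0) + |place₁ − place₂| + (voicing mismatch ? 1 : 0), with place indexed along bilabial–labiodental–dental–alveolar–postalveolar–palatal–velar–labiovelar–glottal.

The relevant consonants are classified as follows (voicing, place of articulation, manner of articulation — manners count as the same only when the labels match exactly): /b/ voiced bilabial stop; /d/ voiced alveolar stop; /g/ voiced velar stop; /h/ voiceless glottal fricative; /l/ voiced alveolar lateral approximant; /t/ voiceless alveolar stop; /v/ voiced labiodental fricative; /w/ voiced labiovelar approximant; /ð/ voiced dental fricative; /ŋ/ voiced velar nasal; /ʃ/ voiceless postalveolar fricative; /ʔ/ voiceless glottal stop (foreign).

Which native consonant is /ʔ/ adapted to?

g

/g/ is closest: same manner (stop), place distance 2 (glottal→velar), voicing differs (+1); total 3. Next closest is /h/ at distance 4.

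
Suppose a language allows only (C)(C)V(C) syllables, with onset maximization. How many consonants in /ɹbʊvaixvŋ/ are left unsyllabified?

2

Syllabifying with onset maximization leaves /v/, /ŋ/ stranded (at most one coda consonant is licensed; onsets may contain at most 2 consonants).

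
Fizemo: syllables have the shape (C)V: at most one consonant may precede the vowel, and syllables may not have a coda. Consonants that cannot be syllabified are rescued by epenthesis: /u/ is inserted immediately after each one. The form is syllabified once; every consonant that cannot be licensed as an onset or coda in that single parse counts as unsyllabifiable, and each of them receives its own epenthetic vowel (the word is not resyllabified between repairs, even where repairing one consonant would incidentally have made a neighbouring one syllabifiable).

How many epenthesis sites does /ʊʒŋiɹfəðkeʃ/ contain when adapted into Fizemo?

The unsyllabifiable consonants are /ʒ/, /ɹ/, /ð/, /ʃ/; each receives one epenthetic vowel.

4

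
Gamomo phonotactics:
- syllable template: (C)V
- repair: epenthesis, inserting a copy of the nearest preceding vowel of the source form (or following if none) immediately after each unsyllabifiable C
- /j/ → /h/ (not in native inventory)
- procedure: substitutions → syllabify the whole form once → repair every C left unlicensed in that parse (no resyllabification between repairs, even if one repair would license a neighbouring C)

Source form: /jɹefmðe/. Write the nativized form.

heɹefemeðe

Substitution: /j/ → /h/, giving /hɹefmðe/.
Under (C)V, the unsyllabifiable consonants are /h/, /f/, /m/ (no codas are permitted; onsets are limited to one consonant).
Inserting the epenthetic vowel yields /h/ → /he/, /f/ → /fe/, /m/ → /me/.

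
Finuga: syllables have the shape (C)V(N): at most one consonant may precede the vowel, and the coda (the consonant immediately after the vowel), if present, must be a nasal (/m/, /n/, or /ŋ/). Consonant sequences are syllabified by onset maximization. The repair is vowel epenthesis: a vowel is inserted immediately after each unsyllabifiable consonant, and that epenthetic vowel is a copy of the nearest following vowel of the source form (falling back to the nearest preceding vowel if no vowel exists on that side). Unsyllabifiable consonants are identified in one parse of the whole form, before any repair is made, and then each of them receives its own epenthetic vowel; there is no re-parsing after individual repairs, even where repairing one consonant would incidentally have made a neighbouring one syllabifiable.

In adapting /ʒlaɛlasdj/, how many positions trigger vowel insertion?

The unsyllabifiable consonants are /ʒ/, /s/, /d/, /j/; each receives one epenthetic vowel.

4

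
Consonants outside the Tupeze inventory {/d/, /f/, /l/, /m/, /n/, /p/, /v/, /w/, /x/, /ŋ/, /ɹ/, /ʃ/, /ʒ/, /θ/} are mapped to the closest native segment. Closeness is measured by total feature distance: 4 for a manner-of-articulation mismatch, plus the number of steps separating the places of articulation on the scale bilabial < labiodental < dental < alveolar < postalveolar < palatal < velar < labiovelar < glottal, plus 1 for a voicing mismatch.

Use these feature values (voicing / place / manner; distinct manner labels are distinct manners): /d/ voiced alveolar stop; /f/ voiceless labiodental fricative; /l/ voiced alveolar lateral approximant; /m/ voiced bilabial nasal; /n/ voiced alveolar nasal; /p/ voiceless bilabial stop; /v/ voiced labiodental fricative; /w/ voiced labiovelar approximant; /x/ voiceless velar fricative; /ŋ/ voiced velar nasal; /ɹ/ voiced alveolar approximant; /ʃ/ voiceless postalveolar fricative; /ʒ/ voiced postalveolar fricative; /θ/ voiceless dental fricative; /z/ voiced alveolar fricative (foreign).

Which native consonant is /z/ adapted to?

/ʒ/ is closest: same manner (fricative), place distance 1 (alveolar→postalveolar), same voicing; total 1. Next closest is /v/ at distance 2.

ʒ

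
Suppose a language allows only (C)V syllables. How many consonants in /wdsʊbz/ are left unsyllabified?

The consonants /w/, /d/, /b/, /z/ cannot be parsed into a legal (C)V syllable (no codas are permitted; onsets are limited to one consonant).

4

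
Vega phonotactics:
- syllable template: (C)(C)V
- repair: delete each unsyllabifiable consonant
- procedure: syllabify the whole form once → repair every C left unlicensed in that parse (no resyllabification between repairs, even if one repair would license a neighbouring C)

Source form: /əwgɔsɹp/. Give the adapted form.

əwgɔ

The consonants /s/, /ɹ/, /p/ cannot be parsed into a legal (C)(C)V syllable (no codas are permitted; onsets may contain at most 2 consonants).
Deleting the stranded consonants removes /s/, /ɹ/, /p/.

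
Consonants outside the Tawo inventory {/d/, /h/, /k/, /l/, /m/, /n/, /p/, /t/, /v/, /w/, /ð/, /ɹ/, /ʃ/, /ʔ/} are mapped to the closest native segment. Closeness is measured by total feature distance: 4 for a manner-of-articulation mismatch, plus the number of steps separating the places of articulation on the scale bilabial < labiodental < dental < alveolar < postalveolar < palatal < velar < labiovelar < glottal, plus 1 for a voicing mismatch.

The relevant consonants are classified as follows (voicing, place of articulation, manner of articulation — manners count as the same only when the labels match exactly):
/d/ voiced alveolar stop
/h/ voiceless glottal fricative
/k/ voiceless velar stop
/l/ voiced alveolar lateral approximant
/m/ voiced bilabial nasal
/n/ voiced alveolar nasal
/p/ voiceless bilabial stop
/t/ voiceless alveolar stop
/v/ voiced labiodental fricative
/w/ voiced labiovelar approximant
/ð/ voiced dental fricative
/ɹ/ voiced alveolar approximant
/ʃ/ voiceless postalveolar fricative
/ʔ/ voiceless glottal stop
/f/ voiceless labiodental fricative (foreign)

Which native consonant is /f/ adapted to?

v

/v/ is closest: same manner (fricative), place distance 0 (labiodental→labiodental), voicing differs (+1); total 1. Next closest is /ð/ at distance 2.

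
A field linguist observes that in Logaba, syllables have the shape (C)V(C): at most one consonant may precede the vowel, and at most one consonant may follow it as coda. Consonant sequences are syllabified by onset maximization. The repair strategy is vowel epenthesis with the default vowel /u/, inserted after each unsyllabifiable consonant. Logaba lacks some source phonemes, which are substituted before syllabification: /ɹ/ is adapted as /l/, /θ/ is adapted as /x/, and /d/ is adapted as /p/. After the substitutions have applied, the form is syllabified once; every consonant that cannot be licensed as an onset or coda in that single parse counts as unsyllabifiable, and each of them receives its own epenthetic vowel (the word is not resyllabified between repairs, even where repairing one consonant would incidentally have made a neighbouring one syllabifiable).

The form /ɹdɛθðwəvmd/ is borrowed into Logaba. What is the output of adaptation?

Substitution: /ɹ/ → /l/, /d/ → /p/, /θ/ → /x/, giving /lpɛxðwəvmp/.
The consonants /l/, /ð/, /m/, /p/ cannot be parsed into a legal (C)V(C) syllable (at most one coda consonant is licensed; onsets are limited to one consonant).
Inserting the epenthetic vowel yields /l/ → /lu/, /ð/ → /ðu/, /m/ → /mu/, /p/ → /pu/.

lupɛxðuwəvmupu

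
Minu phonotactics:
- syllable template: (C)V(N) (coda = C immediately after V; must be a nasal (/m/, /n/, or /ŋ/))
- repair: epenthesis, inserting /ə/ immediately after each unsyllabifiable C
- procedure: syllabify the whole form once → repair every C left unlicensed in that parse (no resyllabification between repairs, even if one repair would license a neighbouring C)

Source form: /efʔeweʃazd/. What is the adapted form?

efəʔeweʃazədə

Syllabifying with onset maximization leaves /f/, /z/, /d/ stranded (only a nasal (/m/, /n/, or /ŋ/) is licensed in coda position; onsets are limited to one consonant).
Inserting the epenthetic vowel yields /f/ → /fə/, /z/ → /zə/, /d/ → /də/.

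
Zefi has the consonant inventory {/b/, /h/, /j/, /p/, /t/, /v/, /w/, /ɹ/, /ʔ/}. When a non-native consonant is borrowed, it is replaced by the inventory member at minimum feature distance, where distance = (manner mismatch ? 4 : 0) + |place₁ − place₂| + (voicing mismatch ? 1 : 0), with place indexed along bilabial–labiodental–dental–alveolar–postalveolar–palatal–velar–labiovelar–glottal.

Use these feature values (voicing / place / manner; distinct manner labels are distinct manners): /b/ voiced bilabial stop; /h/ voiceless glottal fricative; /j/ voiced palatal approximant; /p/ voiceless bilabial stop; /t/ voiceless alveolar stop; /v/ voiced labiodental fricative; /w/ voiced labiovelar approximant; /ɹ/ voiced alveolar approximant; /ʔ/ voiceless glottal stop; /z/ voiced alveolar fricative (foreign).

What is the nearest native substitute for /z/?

/v/ is closest: same manner (fricative), place distance 2 (alveolar→labiodental), same voicing; total 2. Next closest is /ɹ/ at distance 4.

v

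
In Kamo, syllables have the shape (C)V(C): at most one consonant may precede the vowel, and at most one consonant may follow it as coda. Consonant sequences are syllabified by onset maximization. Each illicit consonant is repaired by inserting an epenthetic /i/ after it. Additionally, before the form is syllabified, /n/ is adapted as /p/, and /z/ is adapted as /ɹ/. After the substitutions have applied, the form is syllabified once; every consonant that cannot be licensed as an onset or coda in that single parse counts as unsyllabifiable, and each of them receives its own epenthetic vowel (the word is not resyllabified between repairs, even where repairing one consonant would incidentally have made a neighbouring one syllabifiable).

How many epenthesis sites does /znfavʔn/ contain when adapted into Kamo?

After substitution the input is /ɹpfavʔp/.
The unsyllabifiable consonants are /ɹ/, /p/, /ʔ/, /p/; each receives one epenthetic vowel.

4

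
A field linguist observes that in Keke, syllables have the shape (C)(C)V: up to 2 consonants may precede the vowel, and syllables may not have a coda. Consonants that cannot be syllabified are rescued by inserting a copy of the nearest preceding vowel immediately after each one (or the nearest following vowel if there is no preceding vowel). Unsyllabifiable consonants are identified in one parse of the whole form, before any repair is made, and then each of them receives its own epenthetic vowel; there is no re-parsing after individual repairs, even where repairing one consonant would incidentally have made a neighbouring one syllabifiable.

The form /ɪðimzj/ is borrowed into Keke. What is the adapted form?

Syllabifying with onset maximization leaves /m/, /z/, /j/ stranded (no codas are permitted; onsets may contain at most 2 consonants).
Inserting the epenthetic vowel yields /m/ → /mi/, /z/ → /zi/, /j/ → /ji/.

ɪðimiziji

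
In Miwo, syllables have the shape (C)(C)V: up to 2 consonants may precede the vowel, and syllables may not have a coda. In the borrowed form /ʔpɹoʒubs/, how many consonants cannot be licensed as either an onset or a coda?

Under (C)(C)V, the unsyllabifiable consonants are /ʔ/, /b/, /s/ (no codas are permitted; onsets may contain at most 2 consonants).

3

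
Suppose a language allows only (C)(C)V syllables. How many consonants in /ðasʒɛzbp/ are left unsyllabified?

3

Under (C)(C)V, the unsyllabifiable consonants are /z/, /b/, /p/ (no codas are permitted; onsets may contain at most 2 consonants).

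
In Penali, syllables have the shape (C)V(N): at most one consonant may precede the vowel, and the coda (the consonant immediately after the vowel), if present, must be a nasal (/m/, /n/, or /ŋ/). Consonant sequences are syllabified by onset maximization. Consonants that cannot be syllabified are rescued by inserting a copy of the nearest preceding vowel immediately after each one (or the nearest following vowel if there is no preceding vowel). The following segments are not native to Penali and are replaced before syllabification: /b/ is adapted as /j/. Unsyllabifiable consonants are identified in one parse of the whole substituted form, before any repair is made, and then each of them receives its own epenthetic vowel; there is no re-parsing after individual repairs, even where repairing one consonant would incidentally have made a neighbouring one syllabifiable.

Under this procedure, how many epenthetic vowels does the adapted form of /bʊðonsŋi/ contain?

1

After substitution the input is /jʊðonsŋi/.
The unsyllabifiable consonants are /s/; each receives one epenthetic vowel.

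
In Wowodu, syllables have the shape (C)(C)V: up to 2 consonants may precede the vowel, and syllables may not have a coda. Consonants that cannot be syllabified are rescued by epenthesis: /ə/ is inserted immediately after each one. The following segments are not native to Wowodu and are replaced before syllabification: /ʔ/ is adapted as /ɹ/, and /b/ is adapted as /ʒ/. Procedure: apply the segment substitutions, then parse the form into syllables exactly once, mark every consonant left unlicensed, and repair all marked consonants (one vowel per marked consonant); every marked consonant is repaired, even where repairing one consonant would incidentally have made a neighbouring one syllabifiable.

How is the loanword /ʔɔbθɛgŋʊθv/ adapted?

ɹɔʒθɛgŋʊθəvə

Substitution: /ʔ/ → /ɹ/, /b/ → /ʒ/, giving /ɹɔʒθɛgŋʊθv/.
The consonants /θ/, /v/ cannot be parsed into a legal (C)(C)V syllable (no codas are permitted; onsets may contain at most 2 consonants).
Inserting the epenthetic vowel yields /θ/ → /θə/, /v/ → /və/.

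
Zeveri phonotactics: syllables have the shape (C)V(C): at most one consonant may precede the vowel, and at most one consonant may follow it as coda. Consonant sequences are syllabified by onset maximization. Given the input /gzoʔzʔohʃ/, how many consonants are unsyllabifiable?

The consonants /g/, /z/, /ʃ/ cannot be parsed into a legal (C)V(C) syllable (at most one coda consonant is licensed; onsets are limited to one consonant).

3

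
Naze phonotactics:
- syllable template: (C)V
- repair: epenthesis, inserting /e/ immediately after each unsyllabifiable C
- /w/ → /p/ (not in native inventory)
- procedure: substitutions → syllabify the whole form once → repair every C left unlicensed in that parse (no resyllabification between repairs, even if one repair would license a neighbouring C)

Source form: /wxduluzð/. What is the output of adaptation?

Substitution: /w/ → /p/, giving /pxduluzð/.
The consonants /p/, /x/, /z/, /ð/ cannot be parsed into a legal (C)V syllable (no codas are permitted; onsets are limited to one consonant).
Each unlicensed consonant becomes the onset of a new syllable: /p/ → /pe/, /x/ → /xe/, /z/ → /ze/, /ð/ → /ðe/.

pexeduluzeðe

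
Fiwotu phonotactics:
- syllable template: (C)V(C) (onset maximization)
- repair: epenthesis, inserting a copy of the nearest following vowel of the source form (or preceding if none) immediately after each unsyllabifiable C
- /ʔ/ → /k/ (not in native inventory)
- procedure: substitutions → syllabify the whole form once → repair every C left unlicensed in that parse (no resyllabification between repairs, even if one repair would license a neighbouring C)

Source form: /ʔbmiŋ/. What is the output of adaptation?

kibimiŋ

Substitution: /ʔ/ → /k/, giving /kbmiŋ/.
Under (C)V(C), the unsyllabifiable consonants are /k/, /b/ (at most one coda consonant is licensed; onsets are limited to one consonant).
Each unlicensed consonant becomes the onset of a new syllable: /k/ → /ki/, /b/ → /bi/.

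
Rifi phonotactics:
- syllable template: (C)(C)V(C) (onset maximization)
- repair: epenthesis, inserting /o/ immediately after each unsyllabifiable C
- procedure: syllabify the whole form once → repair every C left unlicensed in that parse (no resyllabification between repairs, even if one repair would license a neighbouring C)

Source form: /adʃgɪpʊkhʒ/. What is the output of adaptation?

adʃgɪpʊkhoʒo

Under (C)(C)V(C), the unsyllabifiable consonants are /h/, /ʒ/ (at most one coda consonant is licensed; onsets may contain at most 2 consonants).
Inserting the epenthetic vowel yields /h/ → /ho/, /ʒ/ → /ʒo/.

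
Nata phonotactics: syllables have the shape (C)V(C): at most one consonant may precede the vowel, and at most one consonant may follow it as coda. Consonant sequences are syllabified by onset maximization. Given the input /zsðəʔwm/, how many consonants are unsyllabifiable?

The consonants /z/, /s/, /w/, /m/ cannot be parsed into a legal (C)V(C) syllable (at most one coda consonant is licensed; onsets are limited to one consonant).

4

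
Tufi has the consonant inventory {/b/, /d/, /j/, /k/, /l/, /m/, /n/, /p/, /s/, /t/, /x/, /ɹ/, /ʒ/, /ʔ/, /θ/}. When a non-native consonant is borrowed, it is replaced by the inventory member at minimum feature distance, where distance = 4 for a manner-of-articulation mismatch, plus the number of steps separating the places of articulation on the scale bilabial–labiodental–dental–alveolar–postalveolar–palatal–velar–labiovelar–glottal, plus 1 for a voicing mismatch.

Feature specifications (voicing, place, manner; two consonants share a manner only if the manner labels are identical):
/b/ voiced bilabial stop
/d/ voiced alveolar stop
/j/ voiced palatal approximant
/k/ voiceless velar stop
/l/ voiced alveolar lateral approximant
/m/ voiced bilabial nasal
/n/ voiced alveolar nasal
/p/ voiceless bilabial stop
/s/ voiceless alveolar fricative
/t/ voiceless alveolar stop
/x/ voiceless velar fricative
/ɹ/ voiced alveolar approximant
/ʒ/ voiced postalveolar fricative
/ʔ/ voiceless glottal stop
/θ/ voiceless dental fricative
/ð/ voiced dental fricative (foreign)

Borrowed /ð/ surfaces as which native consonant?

θ

/θ/ is closest: same manner (fricative), place distance 0 (dental→dental), voicing differs (+1); total 1. Next closest is /s/ at distance 2.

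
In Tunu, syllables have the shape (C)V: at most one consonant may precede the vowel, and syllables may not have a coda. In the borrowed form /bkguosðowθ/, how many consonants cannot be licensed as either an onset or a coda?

5

Under (C)V, the unsyllabifiable consonants are /b/, /k/, /s/, /w/, /θ/ (no codas are permitted; onsets are limited to one consonant).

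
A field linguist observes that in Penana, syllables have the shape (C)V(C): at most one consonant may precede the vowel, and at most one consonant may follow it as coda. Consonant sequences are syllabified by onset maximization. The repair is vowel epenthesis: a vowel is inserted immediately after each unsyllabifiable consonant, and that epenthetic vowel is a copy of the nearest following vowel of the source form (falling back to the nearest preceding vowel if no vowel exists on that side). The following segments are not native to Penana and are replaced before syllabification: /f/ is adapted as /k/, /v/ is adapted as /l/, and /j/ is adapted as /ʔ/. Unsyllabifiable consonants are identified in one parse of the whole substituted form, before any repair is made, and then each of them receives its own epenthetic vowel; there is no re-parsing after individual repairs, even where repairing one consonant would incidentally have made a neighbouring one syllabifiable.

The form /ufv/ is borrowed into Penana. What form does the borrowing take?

Substitution: /f/ → /k/, /v/ → /l/, giving /ukl/.
The consonants /l/ cannot be parsed into a legal (C)V(C) syllable (at most one coda consonant is licensed; onsets are limited to one consonant).
Epenthesis after each stranded consonant: /l/ → /lu/.

uklu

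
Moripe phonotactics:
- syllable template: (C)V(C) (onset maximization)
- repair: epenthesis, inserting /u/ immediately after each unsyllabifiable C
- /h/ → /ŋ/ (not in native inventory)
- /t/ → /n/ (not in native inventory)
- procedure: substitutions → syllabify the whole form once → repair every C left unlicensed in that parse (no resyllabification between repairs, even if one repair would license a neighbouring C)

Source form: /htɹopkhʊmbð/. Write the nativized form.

ŋunuɹopkuŋʊmbuðu

Substitution: /h/ → /ŋ/, /t/ → /n/, giving /ŋnɹopkŋʊmbð/.
Syllabifying with onset maximization leaves /ŋ/, /n/, /k/, /b/, /ð/ stranded (at most one coda consonant is licensed; onsets are limited to one consonant).
Each unlicensed consonant becomes the onset of a new syllable: /ŋ/ → /ŋu/, /n/ → /nu/, /k/ → /ku/, /b/ → /bu/, /ð/ → /ðu/.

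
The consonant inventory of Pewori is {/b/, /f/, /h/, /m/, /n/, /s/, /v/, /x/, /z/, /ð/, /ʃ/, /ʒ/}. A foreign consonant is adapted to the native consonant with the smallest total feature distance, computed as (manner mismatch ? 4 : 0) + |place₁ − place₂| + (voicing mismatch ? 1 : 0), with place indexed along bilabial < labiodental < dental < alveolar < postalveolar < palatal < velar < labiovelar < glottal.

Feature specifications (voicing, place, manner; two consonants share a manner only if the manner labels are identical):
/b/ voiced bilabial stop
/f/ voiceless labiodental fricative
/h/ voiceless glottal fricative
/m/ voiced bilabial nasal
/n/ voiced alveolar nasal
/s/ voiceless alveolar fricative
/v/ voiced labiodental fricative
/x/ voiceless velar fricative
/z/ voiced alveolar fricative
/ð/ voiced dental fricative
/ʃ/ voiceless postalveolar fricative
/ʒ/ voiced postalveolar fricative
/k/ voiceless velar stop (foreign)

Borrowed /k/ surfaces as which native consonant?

/x/ is closest: manner differs (stop→fricative, +4), place distance 0 (velar→velar), same voicing; total 4. Next closest is /h/ at distance 6.

x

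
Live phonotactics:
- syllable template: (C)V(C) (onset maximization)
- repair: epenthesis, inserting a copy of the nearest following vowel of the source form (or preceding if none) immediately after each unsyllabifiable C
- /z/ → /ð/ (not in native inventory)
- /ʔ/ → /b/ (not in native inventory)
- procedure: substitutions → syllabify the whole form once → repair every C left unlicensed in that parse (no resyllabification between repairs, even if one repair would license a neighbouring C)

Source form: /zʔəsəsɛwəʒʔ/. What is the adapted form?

Substitution: /z/ → /ð/, /ʔ/ → /b/, giving /ðbəsəsɛwəʒb/.
Syllabifying with onset maximization leaves /ð/, /b/ stranded (at most one coda consonant is licensed; onsets are limited to one consonant).
Inserting the epenthetic vowel yields /ð/ → /ðə/, /b/ → /bə/.

ðəbəsəsɛwəʒbə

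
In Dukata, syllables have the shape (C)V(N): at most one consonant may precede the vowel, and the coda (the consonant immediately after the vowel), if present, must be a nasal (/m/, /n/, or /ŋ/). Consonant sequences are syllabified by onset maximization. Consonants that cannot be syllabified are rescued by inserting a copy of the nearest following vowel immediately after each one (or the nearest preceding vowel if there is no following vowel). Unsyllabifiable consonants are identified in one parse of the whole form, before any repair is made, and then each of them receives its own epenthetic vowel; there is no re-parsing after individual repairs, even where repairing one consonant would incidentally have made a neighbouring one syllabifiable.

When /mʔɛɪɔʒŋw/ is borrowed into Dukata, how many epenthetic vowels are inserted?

The unsyllabifiable consonants are /m/, /ʒ/, /ŋ/, /w/; each receives one epenthetic vowel.

4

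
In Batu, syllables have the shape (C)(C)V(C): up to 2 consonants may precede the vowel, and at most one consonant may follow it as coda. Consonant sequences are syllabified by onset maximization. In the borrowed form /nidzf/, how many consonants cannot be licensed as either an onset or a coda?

2

Under (C)(C)V(C), the unsyllabifiable consonants are /z/, /f/ (at most one coda consonant is licensed; onsets may contain at most 2 consonants).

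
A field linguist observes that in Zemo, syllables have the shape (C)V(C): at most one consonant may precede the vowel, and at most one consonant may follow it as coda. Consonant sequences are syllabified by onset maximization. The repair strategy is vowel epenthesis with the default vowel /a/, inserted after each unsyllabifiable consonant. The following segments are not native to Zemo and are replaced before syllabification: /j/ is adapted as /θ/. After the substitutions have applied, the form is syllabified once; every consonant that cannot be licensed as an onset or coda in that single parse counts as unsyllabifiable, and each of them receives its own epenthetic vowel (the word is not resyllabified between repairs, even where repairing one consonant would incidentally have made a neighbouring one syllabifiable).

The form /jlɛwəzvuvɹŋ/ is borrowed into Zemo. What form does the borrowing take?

θalɛwəzvuvɹaŋa

Substitution: /j/ → /θ/, giving /θlɛwəzvuvɹŋ/.
Syllabifying with onset maximization leaves /θ/, /ɹ/, /ŋ/ stranded (at most one coda consonant is licensed; onsets are limited to one consonant).
Each unlicensed consonant becomes the onset of a new syllable: /θ/ → /θa/, /ɹ/ → /ɹa/, /ŋ/ → /ŋa/.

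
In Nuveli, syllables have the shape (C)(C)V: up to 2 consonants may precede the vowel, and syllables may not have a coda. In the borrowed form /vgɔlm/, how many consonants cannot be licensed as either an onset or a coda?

2

Under (C)(C)V, the unsyllabifiable consonants are /l/, /m/ (no codas are permitted; onsets may contain at most 2 consonants).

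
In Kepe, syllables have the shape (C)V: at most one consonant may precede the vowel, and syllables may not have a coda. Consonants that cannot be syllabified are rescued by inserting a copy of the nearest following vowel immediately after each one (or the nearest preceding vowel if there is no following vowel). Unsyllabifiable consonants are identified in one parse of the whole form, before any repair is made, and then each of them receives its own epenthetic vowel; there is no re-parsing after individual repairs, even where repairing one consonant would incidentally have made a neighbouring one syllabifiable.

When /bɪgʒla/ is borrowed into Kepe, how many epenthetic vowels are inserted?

The unsyllabifiable consonants are /g/, /ʒ/; each receives one epenthetic vowel.

2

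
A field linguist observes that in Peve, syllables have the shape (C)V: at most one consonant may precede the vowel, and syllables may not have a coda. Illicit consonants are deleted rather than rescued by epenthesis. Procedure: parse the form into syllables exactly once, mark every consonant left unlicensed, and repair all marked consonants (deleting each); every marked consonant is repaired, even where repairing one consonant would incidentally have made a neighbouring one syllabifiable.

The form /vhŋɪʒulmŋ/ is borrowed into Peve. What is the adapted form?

Syllabifying with onset maximization leaves /v/, /h/, /l/, /m/, /ŋ/ stranded (no codas are permitted; onsets are limited to one consonant).
Each unlicensed consonant is deleted: /v/, /h/, /l/, /m/, /ŋ/.

ŋɪʒu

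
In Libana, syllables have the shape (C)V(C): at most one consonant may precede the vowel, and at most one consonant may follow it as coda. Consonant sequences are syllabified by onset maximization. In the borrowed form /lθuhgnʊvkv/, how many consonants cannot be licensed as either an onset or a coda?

Under (C)V(C), the unsyllabifiable consonants are /l/, /g/, /k/, /v/ (at most one coda consonant is licensed; onsets are limited to one consonant).

4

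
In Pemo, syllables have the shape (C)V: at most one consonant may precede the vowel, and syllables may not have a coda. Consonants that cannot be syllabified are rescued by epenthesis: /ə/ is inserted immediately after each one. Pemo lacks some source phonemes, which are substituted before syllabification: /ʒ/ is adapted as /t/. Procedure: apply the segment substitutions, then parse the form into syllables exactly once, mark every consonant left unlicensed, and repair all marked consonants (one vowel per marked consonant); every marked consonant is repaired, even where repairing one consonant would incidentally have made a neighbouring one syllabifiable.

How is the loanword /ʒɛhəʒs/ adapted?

Substitution: /ʒ/ → /t/, giving /tɛhəts/.
Syllabifying with onset maximization leaves /t/, /s/ stranded (no codas are permitted; onsets are limited to one consonant).
Epenthesis after each stranded consonant: /t/ → /tə/, /s/ → /sə/.

tɛhətəsə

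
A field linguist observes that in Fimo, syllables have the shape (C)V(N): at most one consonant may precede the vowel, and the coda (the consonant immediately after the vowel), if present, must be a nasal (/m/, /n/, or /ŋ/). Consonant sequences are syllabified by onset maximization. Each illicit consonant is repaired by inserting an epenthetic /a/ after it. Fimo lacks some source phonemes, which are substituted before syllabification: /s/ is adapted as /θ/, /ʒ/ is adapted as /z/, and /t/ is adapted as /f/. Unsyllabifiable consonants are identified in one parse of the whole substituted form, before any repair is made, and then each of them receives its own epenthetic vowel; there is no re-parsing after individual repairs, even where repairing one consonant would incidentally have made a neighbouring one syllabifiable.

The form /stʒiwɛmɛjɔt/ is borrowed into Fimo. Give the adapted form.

θafaziwɛmɛjɔfa

Substitution: /s/ → /θ/, /t/ → /f/, /ʒ/ → /z/, giving /θfziwɛmɛjɔf/.
Under (C)V(N), the unsyllabifiable consonants are /θ/, /f/, /f/ (only a nasal (/m/, /n/, or /ŋ/) is licensed in coda position; onsets are limited to one consonant).
Epenthesis after each stranded consonant: /θ/ → /θa/, /f/ → /fa/, /f/ → /fa/.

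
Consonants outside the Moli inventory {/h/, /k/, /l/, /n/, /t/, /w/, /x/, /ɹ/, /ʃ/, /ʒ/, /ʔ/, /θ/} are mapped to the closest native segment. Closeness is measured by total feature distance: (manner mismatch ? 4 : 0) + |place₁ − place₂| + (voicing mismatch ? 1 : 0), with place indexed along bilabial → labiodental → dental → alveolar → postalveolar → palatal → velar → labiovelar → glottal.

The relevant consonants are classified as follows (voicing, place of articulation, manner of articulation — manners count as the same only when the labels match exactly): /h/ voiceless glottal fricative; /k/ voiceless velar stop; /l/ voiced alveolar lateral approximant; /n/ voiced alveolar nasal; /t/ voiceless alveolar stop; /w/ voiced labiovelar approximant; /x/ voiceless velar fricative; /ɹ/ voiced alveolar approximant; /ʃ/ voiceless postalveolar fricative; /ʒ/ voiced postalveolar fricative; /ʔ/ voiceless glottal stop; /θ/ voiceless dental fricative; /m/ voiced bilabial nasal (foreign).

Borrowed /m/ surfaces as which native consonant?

n

/n/ is closest: same manner (nasal), place distance 3 (bilabial→alveolar), same voicing; total 3. Next closest is /l/ at distance 7.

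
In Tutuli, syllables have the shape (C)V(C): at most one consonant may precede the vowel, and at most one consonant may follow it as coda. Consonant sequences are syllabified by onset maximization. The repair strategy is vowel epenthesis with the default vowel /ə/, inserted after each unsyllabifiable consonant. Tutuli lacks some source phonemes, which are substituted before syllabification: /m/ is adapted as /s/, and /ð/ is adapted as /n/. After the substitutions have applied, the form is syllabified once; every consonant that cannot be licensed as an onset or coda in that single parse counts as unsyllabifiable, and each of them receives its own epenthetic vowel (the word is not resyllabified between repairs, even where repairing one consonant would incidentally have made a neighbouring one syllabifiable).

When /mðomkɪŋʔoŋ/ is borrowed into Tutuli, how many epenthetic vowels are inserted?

After substitution the input is /snoskɪŋʔoŋ/.
The unsyllabifiable consonants are /s/; each receives one epenthetic vowel.

1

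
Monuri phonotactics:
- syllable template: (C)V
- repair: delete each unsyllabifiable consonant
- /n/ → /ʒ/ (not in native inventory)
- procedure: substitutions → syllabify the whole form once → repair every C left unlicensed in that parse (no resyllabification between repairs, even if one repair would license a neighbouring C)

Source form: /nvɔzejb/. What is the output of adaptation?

Substitution: /n/ → /ʒ/, giving /ʒvɔzejb/.
Syllabifying with onset maximization leaves /ʒ/, /j/, /b/ stranded (no codas are permitted; onsets are limited to one consonant).
Deleting the stranded consonants removes /ʒ/, /j/, /b/.

vɔze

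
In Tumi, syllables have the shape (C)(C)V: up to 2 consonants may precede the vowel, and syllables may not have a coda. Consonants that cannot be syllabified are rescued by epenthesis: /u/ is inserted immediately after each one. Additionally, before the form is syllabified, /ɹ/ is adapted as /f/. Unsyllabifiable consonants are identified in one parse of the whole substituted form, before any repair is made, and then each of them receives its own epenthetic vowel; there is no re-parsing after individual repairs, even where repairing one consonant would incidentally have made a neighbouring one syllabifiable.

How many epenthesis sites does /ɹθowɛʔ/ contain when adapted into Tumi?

After substitution the input is /fθowɛʔ/.
The unsyllabifiable consonants are /ʔ/; each receives one epenthetic vowel.

1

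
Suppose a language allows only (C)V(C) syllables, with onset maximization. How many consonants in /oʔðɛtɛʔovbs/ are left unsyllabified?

Under (C)V(C), the unsyllabifiable consonants are /b/, /s/ (at most one coda consonant is licensed; onsets are limited to one consonant).

2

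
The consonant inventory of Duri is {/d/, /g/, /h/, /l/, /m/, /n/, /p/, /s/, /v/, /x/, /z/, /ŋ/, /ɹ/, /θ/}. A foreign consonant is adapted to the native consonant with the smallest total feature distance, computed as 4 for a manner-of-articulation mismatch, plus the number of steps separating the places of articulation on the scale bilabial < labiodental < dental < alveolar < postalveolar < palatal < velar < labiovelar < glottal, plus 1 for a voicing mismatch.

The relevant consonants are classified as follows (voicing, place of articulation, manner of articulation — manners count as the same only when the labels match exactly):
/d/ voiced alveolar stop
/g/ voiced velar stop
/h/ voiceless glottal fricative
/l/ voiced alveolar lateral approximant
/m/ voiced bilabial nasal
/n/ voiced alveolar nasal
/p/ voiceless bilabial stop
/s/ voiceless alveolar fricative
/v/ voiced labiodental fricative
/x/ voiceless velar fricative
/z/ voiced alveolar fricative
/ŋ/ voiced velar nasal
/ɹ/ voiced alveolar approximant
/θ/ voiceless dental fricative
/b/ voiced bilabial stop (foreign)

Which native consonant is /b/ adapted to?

p

/p/ is closest: same manner (stop), place distance 0 (bilabial→bilabial), voicing differs (+1); total 1. Next closest is /d/ at distance 3.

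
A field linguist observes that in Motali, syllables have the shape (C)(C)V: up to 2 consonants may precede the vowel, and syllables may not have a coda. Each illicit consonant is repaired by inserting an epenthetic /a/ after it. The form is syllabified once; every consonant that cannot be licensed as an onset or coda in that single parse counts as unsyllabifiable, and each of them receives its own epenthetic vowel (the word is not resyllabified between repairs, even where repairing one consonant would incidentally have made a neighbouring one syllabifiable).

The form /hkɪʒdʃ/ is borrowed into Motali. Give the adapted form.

Under (C)(C)V, the unsyllabifiable consonants are /ʒ/, /d/, /ʃ/ (no codas are permitted; onsets may contain at most 2 consonants).
Epenthesis after each stranded consonant: /ʒ/ → /ʒa/, /d/ → /da/, /ʃ/ → /ʃa/.

hkɪʒadaʃa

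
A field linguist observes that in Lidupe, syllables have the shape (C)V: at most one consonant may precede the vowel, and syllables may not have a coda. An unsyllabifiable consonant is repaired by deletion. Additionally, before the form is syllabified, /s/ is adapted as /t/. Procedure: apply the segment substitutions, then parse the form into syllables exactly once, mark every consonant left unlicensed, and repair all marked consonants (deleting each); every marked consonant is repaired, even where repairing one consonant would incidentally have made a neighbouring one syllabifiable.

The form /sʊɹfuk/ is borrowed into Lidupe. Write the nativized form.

Substitution: /s/ → /t/, giving /tʊɹfuk/.
The consonants /ɹ/, /k/ cannot be parsed into a legal (C)V syllable (no codas are permitted; onsets are limited to one consonant).
Deleting the stranded consonants removes /ɹ/, /k/.

tʊfu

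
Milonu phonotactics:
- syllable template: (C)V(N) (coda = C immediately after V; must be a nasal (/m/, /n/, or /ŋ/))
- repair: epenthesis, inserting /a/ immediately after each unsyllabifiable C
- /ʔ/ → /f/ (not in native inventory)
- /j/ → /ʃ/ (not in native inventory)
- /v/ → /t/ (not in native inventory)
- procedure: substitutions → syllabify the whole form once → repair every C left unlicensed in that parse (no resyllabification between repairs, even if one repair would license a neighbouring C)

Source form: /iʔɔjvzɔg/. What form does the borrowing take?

ifɔʃatazɔga

Substitution: /ʔ/ → /f/, /j/ → /ʃ/, /v/ → /t/, giving /ifɔʃtzɔg/.
Syllabifying with onset maximization leaves /ʃ/, /t/, /g/ stranded (only a nasal (/m/, /n/, or /ŋ/) is licensed in coda position; onsets are limited to one consonant).
Each unlicensed consonant becomes the onset of a new syllable: /ʃ/ → /ʃa/, /t/ → /ta/, /g/ → /ga/.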